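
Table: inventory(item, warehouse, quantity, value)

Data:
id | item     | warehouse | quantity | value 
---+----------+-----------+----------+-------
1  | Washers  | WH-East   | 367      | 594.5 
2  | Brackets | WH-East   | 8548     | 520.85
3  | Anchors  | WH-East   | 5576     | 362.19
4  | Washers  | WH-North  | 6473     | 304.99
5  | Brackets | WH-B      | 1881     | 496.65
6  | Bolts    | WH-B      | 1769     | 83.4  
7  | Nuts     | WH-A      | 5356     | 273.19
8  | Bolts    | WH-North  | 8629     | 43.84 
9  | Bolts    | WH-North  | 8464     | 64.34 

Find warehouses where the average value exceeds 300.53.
SELECT warehouse, AVG(value)
FROM inventory
GROUP BY warehouse
HAVING AVG(value) > 300.53

Result:
  WH-East: avg=492.51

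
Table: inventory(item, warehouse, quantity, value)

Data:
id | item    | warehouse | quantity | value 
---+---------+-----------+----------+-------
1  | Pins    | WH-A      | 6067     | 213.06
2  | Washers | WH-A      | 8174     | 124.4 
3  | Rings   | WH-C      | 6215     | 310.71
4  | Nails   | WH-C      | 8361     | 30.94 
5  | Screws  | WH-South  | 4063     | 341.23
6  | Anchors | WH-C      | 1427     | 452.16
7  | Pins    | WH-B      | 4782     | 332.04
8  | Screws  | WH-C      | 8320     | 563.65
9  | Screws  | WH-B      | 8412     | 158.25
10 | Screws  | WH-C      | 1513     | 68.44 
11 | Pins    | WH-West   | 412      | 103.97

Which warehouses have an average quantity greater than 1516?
SELECT warehouse, AVG(quantity)
FROM inventory
GROUP BY warehouse
HAVING AVG(quantity) > 1516

Result:
  WH-A: avg=7120.50
  WH-B: avg=6597.00
  WH-C: avg=5167.20
  WH-South: avg=4063.00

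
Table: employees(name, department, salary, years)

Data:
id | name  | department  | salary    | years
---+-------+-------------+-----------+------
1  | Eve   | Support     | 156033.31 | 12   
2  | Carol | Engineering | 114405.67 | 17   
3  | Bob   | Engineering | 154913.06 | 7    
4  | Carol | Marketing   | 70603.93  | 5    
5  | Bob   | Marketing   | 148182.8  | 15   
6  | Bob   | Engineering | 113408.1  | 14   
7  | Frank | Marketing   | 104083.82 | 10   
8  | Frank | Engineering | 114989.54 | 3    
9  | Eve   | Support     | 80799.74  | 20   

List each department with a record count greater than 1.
SELECT department, COUNT(*) as cnt
FROM employees
GROUP BY department
HAVING COUNT(*) > 1

Result:
  Engineering: 4
  Marketing: 3
  Support: 2

Note: HAVING filters groups after aggregation, WHERE filters rows before.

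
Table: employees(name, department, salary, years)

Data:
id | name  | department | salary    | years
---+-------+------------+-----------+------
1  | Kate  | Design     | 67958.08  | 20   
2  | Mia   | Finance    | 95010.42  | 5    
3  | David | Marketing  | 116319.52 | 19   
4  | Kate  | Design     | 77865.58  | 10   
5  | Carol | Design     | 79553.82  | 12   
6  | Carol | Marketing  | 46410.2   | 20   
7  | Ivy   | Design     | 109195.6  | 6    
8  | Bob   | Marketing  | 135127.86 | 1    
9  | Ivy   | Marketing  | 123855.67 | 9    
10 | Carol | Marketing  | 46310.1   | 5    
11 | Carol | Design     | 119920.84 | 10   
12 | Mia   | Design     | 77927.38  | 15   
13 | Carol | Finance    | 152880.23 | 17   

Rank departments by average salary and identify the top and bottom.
SELECT department, AVG(salary)
FROM employees
GROUP BY department
ORDER BY AVG(salary)

All groups:
  Design: 88736.88
  Marketing: 93604.67
  Finance: 123945.33

Highest: Finance (123945.33)
Lowest: Design (88736.88)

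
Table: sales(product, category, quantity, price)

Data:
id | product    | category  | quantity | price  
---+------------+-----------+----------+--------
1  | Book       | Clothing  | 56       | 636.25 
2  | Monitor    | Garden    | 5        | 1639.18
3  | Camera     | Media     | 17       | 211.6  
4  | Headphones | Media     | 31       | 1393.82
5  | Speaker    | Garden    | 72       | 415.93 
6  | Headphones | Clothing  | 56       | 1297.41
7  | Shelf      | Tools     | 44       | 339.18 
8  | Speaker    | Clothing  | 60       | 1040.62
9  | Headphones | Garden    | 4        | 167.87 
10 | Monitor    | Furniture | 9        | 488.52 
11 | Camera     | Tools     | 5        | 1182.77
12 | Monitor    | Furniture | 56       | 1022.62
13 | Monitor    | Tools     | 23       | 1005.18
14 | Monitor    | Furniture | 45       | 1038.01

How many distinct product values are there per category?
SELECT category, COUNT(DISTINCT product)
FROM sales
GROUP BY category

Result:
  Clothing: 3 distinct
  Furniture: 1 distinct
  Garden: 3 distinct
  Media: 2 distinct
  Tools: 3 distinct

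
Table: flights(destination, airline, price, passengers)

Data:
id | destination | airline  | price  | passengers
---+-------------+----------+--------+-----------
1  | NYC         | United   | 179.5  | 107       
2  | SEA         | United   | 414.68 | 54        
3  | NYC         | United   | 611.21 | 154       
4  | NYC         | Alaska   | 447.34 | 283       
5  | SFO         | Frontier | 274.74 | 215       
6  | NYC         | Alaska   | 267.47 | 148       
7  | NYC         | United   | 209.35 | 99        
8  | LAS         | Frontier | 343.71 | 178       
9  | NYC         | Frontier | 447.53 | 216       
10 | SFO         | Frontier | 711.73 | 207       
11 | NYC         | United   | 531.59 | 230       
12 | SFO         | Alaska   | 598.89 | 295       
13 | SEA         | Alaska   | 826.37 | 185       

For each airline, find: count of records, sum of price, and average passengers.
SELECT airline,
       COUNT(*) as cnt,
       SUM(price) as total_price,
       AVG(passengers) as avg_passengers
FROM flights
GROUP BY airline

Result:
  Alaska: 4 records, 2140.07 total price, 227.75 avg passengers
  Frontier: 4 records, 1777.71 total price, 204.00 avg passengers
  United: 5 records, 1946.33 total price, 128.80 avg passengers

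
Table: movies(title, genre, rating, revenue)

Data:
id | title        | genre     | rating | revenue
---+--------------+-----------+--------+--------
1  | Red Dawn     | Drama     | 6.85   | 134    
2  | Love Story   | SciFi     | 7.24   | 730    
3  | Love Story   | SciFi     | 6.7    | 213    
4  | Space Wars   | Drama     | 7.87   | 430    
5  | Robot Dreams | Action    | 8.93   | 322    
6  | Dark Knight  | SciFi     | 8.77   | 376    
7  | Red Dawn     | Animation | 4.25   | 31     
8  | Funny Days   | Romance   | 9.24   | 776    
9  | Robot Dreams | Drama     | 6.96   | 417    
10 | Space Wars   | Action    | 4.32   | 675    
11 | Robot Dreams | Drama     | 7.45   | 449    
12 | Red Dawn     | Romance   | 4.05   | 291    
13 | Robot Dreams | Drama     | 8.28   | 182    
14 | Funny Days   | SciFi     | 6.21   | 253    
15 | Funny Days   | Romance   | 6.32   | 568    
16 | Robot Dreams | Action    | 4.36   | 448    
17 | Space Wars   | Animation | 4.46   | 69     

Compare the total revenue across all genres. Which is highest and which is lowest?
SELECT genre, SUM(revenue)
FROM movies
GROUP BY genre
ORDER BY SUM(revenue)

All groups:
  Animation: 100
  Action: 1445
  SciFi: 1572
  Drama: 1612
  Romance: 1635

Highest: Romance (1635)
Lowest: Animation (100)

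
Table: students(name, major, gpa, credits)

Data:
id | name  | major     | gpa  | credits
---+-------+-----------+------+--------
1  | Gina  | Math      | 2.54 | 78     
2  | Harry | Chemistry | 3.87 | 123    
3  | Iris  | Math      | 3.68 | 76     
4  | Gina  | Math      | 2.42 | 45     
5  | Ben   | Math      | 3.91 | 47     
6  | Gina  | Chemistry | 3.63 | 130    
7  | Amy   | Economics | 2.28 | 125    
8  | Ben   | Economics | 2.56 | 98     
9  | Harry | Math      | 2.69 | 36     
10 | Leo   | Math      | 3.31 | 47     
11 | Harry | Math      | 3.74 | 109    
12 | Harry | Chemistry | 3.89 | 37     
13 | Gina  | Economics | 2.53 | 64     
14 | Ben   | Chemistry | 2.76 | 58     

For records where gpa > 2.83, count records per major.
SELECT major, COUNT(*)
FROM students
WHERE gpa > 2.83
GROUP BY major

Note: WHERE filters rows before grouping.

Result:
  Chemistry: 3
  Math: 4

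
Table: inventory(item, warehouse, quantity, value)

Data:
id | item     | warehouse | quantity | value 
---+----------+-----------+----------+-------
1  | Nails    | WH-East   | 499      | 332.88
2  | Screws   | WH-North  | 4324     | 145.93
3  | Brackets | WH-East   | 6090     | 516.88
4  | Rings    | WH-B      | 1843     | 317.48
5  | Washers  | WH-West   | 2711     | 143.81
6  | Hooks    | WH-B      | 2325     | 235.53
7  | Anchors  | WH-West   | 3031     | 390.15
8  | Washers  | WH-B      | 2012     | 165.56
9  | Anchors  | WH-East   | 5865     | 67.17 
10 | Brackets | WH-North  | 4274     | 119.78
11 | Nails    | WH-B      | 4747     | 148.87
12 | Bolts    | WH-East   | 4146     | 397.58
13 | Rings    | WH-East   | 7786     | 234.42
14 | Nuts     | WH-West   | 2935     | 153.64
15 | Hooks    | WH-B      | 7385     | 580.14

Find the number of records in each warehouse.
SELECT warehouse, COUNT(*) as count
FROM inventory
GROUP BY warehouse

Result:
  WH-B: 5
  WH-East: 5
  WH-North: 2
  WH-West: 3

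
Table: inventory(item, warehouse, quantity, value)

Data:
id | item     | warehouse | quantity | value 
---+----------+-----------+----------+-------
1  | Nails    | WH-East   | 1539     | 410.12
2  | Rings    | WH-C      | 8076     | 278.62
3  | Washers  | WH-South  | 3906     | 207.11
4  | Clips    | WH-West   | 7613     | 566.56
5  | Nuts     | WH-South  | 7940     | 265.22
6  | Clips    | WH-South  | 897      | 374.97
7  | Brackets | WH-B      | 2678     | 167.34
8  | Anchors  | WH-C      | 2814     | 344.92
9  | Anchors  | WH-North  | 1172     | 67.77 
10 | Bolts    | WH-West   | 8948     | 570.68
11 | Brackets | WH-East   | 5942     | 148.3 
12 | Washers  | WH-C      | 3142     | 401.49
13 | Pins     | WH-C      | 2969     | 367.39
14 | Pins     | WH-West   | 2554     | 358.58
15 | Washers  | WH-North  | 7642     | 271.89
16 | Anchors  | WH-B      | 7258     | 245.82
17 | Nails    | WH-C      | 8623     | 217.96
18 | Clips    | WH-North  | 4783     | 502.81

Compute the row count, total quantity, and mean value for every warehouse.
SELECT warehouse,
       COUNT(*) as cnt,
       SUM(quantity) as total_quantity,
       AVG(value) as avg_value
FROM inventory
GROUP BY warehouse

Result:
  WH-B: 2 records, 9936 total quantity, 206.58 avg value
  WH-C: 5 records, 25624 total quantity, 322.08 avg value
  WH-East: 2 records, 7481 total quantity, 279.21 avg value
  WH-North: 3 records, 13597 total quantity, 280.82 avg value
  WH-South: 3 records, 12743 total quantity, 282.43 avg value
  WH-West: 3 records, 19115 total quantity, 498.61 avg value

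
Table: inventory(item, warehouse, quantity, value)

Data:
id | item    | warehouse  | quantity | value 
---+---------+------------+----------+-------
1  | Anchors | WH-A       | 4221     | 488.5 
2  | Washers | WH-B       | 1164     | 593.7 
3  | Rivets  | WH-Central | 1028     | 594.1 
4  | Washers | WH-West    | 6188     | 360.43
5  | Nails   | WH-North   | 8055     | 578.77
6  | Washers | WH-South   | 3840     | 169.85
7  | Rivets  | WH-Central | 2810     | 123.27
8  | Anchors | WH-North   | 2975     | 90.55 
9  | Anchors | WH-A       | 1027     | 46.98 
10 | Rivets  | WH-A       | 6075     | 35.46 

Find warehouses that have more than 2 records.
SELECT warehouse, COUNT(*) as cnt
FROM inventory
GROUP BY warehouse
HAVING COUNT(*) > 2

Result:
  WH-A: 3

Note: HAVING filters groups after aggregation, WHERE filters rows before.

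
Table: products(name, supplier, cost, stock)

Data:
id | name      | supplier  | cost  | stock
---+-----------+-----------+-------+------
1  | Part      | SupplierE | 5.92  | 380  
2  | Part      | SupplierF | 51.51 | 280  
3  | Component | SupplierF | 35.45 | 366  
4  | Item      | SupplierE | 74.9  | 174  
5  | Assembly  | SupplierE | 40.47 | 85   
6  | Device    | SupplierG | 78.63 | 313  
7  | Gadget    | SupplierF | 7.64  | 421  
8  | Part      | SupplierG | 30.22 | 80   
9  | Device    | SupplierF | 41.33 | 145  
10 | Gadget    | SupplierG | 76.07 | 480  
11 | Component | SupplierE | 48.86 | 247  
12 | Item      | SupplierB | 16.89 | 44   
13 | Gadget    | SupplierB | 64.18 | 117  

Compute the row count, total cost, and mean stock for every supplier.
SELECT supplier,
       COUNT(*) as cnt,
       SUM(cost) as total_cost,
       AVG(stock) as avg_stock
FROM products
GROUP BY supplier

Result:
  SupplierB: 2 records, 81.07 total cost, 80.50 avg stock
  SupplierE: 4 records, 170.15 total cost, 221.50 avg stock
  SupplierF: 4 records, 135.93 total cost, 303.00 avg stock
  SupplierG: 3 records, 184.92 total cost, 291.00 avg stock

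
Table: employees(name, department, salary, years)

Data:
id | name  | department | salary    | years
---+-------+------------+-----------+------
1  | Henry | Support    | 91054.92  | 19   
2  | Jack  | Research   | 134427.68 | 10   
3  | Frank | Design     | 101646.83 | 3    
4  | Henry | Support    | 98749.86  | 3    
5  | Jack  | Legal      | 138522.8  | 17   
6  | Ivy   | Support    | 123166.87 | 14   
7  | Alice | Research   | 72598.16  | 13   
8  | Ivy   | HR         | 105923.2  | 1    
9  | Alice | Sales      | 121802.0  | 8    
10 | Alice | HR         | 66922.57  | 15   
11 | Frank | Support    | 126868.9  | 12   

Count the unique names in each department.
SELECT department, COUNT(DISTINCT name)
FROM employees
GROUP BY department

Result:
  Design: 1 distinct
  HR: 2 distinct
  Legal: 1 distinct
  Research: 2 distinct
  Sales: 1 distinct
  Support: 3 distinct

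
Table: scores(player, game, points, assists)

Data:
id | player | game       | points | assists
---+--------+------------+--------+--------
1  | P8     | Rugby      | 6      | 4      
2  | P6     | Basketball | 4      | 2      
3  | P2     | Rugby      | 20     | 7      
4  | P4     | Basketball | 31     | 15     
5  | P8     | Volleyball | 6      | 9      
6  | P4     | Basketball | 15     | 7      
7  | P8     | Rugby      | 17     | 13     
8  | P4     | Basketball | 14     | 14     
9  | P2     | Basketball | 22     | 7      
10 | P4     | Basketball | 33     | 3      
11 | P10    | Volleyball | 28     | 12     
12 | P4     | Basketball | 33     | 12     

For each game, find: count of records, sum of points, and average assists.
SELECT game,
       COUNT(*) as cnt,
       SUM(points) as total_points,
       AVG(assists) as avg_assists
FROM scores
GROUP BY game

Result:
  Basketball: 7 records, 152 total points, 8.57 avg assists
  Rugby: 3 records, 43 total points, 8.00 avg assists
  Volleyball: 2 records, 34 total points, 10.50 avg assists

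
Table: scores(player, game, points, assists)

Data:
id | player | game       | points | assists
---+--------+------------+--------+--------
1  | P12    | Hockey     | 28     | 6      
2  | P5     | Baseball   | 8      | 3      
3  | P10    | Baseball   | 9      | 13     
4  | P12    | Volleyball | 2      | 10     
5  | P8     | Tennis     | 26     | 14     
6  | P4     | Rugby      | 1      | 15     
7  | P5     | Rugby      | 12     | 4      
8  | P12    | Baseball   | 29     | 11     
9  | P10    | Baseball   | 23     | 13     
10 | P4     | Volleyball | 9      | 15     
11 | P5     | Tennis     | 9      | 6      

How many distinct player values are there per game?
SELECT game, COUNT(DISTINCT player)
FROM scores
GROUP BY game

Result:
  Baseball: 3 distinct
  Hockey: 1 distinct
  Rugby: 2 distinct
  Tennis: 2 distinct
  Volleyball: 2 distinct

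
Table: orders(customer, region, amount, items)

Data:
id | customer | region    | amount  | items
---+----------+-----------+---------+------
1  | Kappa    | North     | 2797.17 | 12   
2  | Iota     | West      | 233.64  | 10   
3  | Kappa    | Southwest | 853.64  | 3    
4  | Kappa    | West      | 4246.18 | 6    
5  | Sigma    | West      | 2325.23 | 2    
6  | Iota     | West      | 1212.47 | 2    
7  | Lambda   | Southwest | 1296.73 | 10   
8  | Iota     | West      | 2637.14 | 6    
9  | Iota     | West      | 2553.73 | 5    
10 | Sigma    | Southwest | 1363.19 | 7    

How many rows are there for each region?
SELECT region, COUNT(*) as count
FROM orders
GROUP BY region

Result:
  North: 1
  Southwest: 3
  West: 6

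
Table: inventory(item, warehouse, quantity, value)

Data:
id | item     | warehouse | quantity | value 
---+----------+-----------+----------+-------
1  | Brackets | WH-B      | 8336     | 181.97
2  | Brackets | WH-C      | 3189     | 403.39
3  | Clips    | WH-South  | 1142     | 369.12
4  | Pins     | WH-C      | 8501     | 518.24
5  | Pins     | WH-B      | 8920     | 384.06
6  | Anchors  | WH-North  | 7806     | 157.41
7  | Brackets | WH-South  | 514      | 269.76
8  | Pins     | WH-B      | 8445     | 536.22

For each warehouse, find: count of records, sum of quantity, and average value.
SELECT warehouse,
       COUNT(*) as cnt,
       SUM(quantity) as total_quantity,
       AVG(value) as avg_value
FROM inventory
GROUP BY warehouse

Result:
  WH-B: 3 records, 25701 total quantity, 367.42 avg value
  WH-C: 2 records, 11690 total quantity, 460.82 avg value
  WH-North: 1 records, 7806 total quantity, 157.41 avg value
  WH-South: 2 records, 1656 total quantity, 319.44 avg value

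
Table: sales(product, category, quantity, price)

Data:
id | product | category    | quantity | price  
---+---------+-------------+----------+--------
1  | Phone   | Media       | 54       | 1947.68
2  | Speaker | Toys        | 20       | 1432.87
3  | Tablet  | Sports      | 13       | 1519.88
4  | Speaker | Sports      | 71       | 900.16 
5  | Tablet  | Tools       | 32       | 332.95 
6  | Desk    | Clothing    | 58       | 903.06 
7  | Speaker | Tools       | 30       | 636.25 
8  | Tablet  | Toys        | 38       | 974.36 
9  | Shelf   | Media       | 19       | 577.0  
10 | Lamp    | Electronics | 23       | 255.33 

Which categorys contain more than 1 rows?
SELECT category, COUNT(*) as cnt
FROM sales
GROUP BY category
HAVING COUNT(*) > 1

Result:
  Media: 2
  Sports: 2
  Tools: 2
  Toys: 2

Note: HAVING filters groups after aggregation, WHERE filters rows before.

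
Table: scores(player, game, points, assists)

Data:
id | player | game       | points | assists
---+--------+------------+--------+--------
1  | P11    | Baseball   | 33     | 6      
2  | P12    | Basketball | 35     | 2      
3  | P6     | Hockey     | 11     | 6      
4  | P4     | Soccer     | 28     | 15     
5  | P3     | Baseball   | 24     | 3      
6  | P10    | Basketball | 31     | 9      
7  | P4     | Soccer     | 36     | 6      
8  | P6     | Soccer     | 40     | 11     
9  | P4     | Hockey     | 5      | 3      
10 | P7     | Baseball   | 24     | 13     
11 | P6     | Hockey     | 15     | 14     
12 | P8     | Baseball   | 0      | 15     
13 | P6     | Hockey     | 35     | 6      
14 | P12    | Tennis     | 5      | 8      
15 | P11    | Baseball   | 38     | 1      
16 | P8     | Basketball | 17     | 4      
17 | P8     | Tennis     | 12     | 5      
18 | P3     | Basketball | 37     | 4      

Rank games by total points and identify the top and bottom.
SELECT game, SUM(points)
FROM scores
GROUP BY game
ORDER BY SUM(points)

All groups:
  Tennis: 17
  Hockey: 66
  Soccer: 104
  Baseball: 119
  Basketball: 120

Highest: Basketball (120)
Lowest: Tennis (17)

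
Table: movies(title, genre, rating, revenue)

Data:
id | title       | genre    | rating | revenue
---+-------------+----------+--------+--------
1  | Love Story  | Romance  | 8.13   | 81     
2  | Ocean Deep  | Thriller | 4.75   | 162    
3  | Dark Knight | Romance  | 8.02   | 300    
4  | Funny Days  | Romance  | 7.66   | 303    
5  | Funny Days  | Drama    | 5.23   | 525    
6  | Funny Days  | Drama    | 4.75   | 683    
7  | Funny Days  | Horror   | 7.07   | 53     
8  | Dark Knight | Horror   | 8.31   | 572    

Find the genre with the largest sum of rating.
SELECT genre, SUM(rating) as val
FROM movies
GROUP BY genre
ORDER BY val DESC
LIMIT 1

Result: Romance with sum(rating) = 23.81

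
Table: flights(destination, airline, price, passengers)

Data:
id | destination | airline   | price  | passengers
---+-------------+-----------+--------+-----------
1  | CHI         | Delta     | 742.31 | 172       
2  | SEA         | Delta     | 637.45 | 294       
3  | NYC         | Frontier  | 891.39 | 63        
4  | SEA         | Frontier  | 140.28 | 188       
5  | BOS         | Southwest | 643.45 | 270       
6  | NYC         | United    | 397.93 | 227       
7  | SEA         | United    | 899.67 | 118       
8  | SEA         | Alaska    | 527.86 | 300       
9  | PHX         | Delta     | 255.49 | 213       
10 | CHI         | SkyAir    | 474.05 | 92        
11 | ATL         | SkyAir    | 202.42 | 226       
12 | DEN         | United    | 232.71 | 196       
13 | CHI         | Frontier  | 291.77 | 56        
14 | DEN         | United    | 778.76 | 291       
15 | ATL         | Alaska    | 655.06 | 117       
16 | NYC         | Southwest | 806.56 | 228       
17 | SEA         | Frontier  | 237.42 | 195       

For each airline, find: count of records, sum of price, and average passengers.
SELECT airline,
       COUNT(*) as cnt,
       SUM(price) as total_price,
       AVG(passengers) as avg_passengers
FROM flights
GROUP BY airline

Result:
  Alaska: 2 records, 1182.92 total price, 208.50 avg passengers
  Delta: 3 records, 1635.25 total price, 226.33 avg passengers
  Frontier: 4 records, 1560.86 total price, 125.50 avg passengers
  SkyAir: 2 records, 676.47 total price, 159.00 avg passengers
  Southwest: 2 records, 1450.01 total price, 249.00 avg passengers
  United: 4 records, 2309.07 total price, 208.00 avg passengers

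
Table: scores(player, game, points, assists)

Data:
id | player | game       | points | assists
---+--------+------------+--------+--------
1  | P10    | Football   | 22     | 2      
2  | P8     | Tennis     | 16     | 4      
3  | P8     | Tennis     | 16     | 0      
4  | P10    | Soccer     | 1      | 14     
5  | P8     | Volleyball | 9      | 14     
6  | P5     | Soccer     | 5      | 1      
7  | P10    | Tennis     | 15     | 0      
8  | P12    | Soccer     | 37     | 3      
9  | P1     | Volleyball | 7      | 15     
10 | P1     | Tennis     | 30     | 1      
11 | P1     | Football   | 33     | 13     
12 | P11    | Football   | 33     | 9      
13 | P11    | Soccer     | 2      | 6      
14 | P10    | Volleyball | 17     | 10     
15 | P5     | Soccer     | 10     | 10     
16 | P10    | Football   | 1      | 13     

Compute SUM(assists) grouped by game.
SELECT game, SUM(assists) as result
FROM scores
GROUP BY game

Result:
  Football: 37
  Soccer: 34
  Tennis: 5
  Volleyball: 39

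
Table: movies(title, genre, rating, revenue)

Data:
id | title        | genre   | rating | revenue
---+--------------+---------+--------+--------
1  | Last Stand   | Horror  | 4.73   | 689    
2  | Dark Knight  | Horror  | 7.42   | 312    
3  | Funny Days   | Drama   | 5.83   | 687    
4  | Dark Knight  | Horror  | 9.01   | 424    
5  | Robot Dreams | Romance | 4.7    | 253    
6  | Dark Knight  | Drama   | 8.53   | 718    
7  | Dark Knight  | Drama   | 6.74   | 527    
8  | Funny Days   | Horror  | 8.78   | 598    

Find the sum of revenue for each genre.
SELECT genre, SUM(revenue) as result
FROM movies
GROUP BY genre

Result:
  Drama: 1932
  Horror: 2023
  Romance: 253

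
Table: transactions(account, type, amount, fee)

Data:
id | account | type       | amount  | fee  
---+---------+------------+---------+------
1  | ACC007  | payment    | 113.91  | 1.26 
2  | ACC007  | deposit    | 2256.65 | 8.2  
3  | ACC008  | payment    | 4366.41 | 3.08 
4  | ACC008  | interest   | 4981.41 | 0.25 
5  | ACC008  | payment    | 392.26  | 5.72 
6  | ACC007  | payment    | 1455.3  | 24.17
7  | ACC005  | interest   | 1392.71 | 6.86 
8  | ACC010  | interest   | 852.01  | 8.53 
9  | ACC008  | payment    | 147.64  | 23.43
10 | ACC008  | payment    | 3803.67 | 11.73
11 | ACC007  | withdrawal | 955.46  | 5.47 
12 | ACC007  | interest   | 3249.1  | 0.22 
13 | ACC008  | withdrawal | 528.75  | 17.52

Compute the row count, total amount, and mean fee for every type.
SELECT type,
       COUNT(*) as cnt,
       SUM(amount) as total_amount,
       AVG(fee) as avg_fee
FROM transactions
GROUP BY type

Result:
  deposit: 1 records, 2256.65 total amount, 8.20 avg fee
  interest: 4 records, 10475.23 total amount, 3.97 avg fee
  payment: 6 records, 10279.19 total amount, 11.57 avg fee
  withdrawal: 2 records, 1484.21 total amount, 11.50 avg fee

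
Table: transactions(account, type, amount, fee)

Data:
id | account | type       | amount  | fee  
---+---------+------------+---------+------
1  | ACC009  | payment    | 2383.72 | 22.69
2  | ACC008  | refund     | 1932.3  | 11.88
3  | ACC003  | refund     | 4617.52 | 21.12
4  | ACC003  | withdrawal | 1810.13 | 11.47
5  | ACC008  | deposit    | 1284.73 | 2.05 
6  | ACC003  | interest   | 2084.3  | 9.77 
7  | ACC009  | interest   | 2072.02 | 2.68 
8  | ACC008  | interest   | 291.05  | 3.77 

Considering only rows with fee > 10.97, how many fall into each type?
SELECT type, COUNT(*)
FROM transactions
WHERE fee > 10.97
GROUP BY type

Note: WHERE filters rows before grouping.

Result:
  payment: 1
  refund: 2
  withdrawal: 1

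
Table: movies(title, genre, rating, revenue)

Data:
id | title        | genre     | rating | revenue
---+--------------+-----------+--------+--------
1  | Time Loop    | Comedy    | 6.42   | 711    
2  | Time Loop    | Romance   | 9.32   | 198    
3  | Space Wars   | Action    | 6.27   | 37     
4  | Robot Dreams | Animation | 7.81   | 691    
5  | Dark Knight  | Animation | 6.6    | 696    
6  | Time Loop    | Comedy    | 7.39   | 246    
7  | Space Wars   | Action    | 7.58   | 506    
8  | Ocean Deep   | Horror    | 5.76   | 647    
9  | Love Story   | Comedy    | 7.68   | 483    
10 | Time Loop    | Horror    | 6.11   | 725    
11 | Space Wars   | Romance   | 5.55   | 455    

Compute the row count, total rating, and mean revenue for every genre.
SELECT genre,
       COUNT(*) as cnt,
       SUM(rating) as total_rating,
       AVG(revenue) as avg_revenue
FROM movies
GROUP BY genre

Result:
  Action: 2 records, 13.85 total rating, 271.50 avg revenue
  Animation: 2 records, 14.41 total rating, 693.50 avg revenue
  Comedy: 3 records, 21.49 total rating, 480.00 avg revenue
  Horror: 2 records, 11.87 total rating, 686.00 avg revenue
  Romance: 2 records, 14.87 total rating, 326.50 avg revenue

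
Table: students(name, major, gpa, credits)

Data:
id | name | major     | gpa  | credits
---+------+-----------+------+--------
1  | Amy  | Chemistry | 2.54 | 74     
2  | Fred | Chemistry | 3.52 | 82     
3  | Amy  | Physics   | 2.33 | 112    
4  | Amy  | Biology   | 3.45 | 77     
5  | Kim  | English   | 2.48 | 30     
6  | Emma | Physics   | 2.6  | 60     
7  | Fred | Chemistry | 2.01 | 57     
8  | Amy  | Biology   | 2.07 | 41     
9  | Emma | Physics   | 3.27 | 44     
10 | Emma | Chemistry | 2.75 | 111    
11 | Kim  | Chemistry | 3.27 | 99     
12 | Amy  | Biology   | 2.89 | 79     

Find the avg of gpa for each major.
SELECT major, AVG(gpa) as result
FROM students
GROUP BY major

Result:
  Biology: 2.80
  Chemistry: 2.82
  English: 2.48
  Physics: 2.73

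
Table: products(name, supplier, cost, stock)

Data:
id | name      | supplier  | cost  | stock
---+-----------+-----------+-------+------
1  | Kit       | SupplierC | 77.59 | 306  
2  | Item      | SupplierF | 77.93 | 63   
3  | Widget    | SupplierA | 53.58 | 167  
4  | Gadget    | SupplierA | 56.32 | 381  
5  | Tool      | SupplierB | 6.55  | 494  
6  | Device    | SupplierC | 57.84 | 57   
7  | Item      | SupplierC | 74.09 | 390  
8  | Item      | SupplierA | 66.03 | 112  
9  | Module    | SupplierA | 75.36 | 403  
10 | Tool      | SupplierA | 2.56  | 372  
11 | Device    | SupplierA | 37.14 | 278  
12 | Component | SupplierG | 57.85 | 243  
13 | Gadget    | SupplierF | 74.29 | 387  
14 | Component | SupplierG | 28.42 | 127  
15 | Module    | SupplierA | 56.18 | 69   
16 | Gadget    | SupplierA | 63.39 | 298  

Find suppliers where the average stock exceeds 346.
SELECT supplier, AVG(stock)
FROM products
GROUP BY supplier
HAVING AVG(stock) > 346

Result:
  SupplierB: avg=494.00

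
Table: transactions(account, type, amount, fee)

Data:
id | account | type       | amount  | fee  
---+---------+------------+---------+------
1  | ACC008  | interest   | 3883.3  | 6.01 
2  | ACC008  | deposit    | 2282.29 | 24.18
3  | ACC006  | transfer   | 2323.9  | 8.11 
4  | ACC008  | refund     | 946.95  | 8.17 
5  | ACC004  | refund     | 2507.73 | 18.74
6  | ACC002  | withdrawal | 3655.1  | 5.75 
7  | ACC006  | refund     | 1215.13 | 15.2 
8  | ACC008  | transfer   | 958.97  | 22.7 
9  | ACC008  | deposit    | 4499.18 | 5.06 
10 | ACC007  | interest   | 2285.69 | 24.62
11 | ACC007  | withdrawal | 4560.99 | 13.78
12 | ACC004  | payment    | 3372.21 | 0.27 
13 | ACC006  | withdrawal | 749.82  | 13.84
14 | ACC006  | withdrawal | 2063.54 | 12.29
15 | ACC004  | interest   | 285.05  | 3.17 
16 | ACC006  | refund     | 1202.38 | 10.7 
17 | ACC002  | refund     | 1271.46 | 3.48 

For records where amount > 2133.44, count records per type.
SELECT type, COUNT(*)
FROM transactions
WHERE amount > 2133.44
GROUP BY type

Note: WHERE filters rows before grouping.

Result:
  deposit: 2
  interest: 2
  payment: 1
  refund: 1
  transfer: 1
  withdrawal: 2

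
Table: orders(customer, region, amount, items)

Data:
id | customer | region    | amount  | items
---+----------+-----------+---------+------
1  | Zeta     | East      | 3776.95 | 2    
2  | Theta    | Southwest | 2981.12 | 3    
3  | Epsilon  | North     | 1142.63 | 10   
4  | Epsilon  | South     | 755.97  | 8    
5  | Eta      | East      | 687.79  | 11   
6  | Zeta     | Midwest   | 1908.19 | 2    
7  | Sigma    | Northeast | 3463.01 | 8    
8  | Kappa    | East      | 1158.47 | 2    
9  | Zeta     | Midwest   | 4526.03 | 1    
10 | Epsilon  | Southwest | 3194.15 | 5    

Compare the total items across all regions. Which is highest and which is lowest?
SELECT region, SUM(items)
FROM orders
GROUP BY region
ORDER BY SUM(items)

All groups:
  Midwest: 3
  Northeast: 8
  South: 8
  Southwest: 8
  North: 10
  East: 15

Highest: East (15)
Lowest: Midwest (3)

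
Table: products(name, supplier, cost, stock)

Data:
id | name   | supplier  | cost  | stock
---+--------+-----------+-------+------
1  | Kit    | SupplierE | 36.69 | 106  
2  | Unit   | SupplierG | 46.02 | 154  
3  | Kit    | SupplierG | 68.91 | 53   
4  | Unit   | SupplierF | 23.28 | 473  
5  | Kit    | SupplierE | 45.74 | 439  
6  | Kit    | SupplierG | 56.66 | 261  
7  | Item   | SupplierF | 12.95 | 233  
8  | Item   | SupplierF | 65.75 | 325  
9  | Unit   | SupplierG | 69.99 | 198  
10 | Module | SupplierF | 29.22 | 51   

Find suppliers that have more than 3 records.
SELECT supplier, COUNT(*) as cnt
FROM products
GROUP BY supplier
HAVING COUNT(*) > 3

Result:
  SupplierF: 4
  SupplierG: 4

Note: HAVING filters groups after aggregation, WHERE filters rows before.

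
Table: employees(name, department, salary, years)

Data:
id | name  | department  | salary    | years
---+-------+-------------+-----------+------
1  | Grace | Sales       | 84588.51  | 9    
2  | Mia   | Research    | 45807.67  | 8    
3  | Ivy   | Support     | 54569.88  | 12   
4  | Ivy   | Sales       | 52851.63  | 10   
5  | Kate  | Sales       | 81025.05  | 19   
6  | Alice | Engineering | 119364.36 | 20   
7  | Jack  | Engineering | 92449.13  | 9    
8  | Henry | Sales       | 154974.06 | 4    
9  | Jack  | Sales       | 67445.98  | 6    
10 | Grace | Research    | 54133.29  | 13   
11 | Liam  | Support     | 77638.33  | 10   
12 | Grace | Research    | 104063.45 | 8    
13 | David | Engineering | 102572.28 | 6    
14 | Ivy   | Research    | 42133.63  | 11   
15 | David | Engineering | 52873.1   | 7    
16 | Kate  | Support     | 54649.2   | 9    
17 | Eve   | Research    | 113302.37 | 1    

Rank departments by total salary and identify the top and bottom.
SELECT department, SUM(salary)
FROM employees
GROUP BY department
ORDER BY SUM(salary)

All groups:
  Support: 186857.41
  Research: 359440.41
  Engineering: 367258.87
  Sales: 440885.23

Highest: Sales (440885.23)
Lowest: Support (186857.41)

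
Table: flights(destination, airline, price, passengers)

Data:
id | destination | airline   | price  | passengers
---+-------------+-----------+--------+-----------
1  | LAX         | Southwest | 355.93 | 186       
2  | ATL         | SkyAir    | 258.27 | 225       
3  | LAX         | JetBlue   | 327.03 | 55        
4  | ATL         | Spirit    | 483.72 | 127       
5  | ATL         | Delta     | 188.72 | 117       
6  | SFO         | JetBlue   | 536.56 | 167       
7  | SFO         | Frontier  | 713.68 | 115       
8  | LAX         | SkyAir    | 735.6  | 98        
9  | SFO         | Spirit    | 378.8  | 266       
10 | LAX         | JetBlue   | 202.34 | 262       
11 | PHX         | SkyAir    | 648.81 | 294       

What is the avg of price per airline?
SELECT airline, AVG(price) as result
FROM flights
GROUP BY airline

Result:
  Delta: 188.72
  Frontier: 713.68
  JetBlue: 355.31
  SkyAir: 547.56
  Southwest: 355.93
  Spirit: 431.26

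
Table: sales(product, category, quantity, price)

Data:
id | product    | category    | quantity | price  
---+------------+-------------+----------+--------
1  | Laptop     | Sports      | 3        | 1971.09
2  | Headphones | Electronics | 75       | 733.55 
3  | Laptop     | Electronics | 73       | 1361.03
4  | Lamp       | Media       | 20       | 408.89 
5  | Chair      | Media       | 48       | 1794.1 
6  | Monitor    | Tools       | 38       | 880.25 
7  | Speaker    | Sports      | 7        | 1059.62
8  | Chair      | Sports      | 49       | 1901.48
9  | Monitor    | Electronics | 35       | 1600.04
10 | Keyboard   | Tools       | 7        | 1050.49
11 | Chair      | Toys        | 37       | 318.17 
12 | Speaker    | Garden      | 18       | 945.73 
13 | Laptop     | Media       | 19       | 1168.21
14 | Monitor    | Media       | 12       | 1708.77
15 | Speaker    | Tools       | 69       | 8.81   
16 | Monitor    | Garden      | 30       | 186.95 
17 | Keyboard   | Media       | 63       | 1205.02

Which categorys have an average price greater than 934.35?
SELECT category, AVG(price)
FROM sales
GROUP BY category
HAVING AVG(price) > 934.35

Result:
  Electronics: avg=1231.54
  Media: avg=1257.00
  Sports: avg=1644.06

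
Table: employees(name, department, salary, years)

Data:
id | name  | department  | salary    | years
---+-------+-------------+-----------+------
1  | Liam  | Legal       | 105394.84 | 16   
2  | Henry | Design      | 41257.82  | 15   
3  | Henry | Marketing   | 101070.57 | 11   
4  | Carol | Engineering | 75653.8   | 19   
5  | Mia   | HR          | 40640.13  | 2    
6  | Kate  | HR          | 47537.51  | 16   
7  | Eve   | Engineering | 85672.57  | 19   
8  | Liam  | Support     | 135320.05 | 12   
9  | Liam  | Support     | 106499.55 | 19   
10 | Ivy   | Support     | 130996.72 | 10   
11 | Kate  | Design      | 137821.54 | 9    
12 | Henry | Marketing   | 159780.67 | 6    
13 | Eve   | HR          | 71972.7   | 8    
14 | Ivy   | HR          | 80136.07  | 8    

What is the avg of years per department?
SELECT department, AVG(years) as result
FROM employees
GROUP BY department

Result:
  Design: 12.00
  Engineering: 19.00
  HR: 8.50
  Legal: 16.00
  Marketing: 8.50
  Support: 13.67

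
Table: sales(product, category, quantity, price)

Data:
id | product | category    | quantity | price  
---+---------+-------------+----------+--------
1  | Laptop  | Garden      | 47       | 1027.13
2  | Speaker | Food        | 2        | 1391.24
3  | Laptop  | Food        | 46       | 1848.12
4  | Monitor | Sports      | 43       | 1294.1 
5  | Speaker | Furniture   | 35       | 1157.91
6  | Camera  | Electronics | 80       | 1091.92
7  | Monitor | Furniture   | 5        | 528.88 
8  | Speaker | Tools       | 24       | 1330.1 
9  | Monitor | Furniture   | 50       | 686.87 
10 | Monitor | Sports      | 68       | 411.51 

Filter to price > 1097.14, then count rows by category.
SELECT category, COUNT(*)
FROM sales
WHERE price > 1097.14
GROUP BY category

Note: WHERE filters rows before grouping.

Result:
  Food: 2
  Furniture: 1
  Sports: 1
  Tools: 1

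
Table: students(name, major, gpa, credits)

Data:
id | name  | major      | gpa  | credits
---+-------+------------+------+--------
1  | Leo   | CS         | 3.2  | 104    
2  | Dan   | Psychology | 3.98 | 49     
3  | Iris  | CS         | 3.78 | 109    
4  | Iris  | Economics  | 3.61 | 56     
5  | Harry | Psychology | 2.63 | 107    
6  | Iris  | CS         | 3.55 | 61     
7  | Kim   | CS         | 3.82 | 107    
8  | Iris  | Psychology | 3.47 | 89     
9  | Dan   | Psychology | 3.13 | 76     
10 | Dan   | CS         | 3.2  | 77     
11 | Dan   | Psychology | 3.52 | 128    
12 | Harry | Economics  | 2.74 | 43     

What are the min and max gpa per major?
SELECT major, MIN(gpa), MAX(gpa)
FROM students
GROUP BY major

Result:
  CS: min=3.20, max=3.82
  Economics: min=2.74, max=3.61
  Psychology: min=2.63, max=3.98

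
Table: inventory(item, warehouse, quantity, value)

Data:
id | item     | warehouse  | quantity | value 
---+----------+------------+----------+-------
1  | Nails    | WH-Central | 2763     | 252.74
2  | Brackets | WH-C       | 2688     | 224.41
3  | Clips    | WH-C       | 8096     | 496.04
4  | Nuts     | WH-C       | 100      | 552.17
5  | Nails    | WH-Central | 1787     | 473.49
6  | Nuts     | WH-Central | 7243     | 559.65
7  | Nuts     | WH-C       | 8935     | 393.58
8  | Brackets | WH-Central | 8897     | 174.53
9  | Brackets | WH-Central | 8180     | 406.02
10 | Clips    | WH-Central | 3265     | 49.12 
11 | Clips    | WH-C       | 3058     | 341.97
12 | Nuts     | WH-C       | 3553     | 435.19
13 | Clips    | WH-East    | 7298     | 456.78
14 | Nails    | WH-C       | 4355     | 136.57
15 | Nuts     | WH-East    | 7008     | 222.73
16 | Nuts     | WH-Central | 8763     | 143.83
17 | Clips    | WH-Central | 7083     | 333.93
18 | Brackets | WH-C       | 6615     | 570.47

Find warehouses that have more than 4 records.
SELECT warehouse, COUNT(*) as cnt
FROM inventory
GROUP BY warehouse
HAVING COUNT(*) > 4

Result:
  WH-C: 8
  WH-Central: 8

Note: HAVING filters groups after aggregation, WHERE filters rows before.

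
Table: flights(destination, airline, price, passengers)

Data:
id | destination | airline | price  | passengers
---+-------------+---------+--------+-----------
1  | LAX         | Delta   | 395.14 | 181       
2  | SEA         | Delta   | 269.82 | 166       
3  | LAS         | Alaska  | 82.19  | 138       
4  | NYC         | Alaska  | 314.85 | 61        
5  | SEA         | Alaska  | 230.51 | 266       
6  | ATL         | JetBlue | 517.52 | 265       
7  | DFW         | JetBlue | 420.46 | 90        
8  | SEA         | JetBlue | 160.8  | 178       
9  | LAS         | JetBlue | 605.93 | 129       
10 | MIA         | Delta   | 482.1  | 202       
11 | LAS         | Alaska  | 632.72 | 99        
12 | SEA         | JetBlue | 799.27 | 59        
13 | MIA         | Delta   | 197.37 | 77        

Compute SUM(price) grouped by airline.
SELECT airline, SUM(price) as result
FROM flights
GROUP BY airline

Result:
  Alaska: 1260.27
  Delta: 1344.43
  JetBlue: 2503.98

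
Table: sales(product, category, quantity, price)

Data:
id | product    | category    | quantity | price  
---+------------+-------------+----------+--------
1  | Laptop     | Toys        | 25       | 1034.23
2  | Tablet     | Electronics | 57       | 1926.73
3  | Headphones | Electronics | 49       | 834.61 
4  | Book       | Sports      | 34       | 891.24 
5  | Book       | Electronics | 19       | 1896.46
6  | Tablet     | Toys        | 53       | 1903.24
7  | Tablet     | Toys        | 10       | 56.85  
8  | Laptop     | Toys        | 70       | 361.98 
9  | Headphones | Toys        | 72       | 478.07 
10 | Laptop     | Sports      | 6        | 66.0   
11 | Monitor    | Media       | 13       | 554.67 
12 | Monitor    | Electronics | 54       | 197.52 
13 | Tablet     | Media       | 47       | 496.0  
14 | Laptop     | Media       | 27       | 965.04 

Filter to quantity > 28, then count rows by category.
SELECT category, COUNT(*)
FROM sales
WHERE quantity > 28
GROUP BY category

Note: WHERE filters rows before grouping.

Result:
  Electronics: 3
  Media: 1
  Sports: 1
  Toys: 3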